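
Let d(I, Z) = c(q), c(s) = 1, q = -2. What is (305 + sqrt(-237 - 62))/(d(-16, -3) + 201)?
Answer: 305/202 + I*sqrt(299)/202 ≈ 1.5099 + 0.085602*I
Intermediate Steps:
d(I, Z) = 1
(305 + sqrt(-237 - 62))/(d(-16, -3) + 201) = (305 + sqrt(-237 - 62))/(1 + 201) = (305 + sqrt(-299))/202 = (305 + I*sqrt(299))*(1/202) = 305/202 + I*sqrt(299)/202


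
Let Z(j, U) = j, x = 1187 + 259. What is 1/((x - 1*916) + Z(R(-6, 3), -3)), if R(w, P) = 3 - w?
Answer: 1/539 ≈ 0.0018553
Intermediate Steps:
x = 1446
1/((x - 1*916) + Z(R(-6, 3), -3)) = 1/((1446 - 1*916) + (3 - 1*(-6))) = 1/((1446 - 916) + (3 + 6)) = 1/(530 + 9) = 1/539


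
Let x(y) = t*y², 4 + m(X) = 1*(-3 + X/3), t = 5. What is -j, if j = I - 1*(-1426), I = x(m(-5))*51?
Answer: -61738/3 ≈ -20579.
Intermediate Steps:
m(X) = -7 + X/3 (m(X) = -4 + 1*(-3 + X/3) = -4 + (-3 + X/3) = -7 + X/3)
x(y) = 5*y²
I = 57460/3 (I = (5*(-7 + (⅓)*(-5))²)*51 = (5*(-7 - 5/3)²)*51 = (5*(-26/3)²)*51 = (5*(676/9))*51 = (3380/9)*51 = 57460/3 ≈ 19153.)
j = 61738/3 (j = 57460/3 - 1*(-1426) = 57460/3 + 1426 = 61738/3 ≈ 20579.)
-j = -1*61738/3 = -61738/3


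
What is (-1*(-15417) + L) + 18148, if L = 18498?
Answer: 52063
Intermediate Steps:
(-1*(-15417) + L) + 18148 = (-1*(-15417) + 18498) + 18148 = (15417 + 18498) + 18148 = 33915 + 18148 = 52063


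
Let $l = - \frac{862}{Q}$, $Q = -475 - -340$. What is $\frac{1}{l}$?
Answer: $\frac{135}{862} \approx 0.15661$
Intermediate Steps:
$Q = -135$ ($Q = -475 + 340 = -135$)
$l = \frac{862}{135}$ ($l = - \frac{862}{-135} = \left(-862\right) \left(- \frac{1}{135}\right) = \frac{862}{135} \approx 6.3852$)
$\frac{1}{l} = \frac{1}{\frac{862}{135}} = \frac{135}{862}$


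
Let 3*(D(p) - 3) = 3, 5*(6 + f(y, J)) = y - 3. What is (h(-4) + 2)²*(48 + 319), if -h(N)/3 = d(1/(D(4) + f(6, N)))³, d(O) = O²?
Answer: 13029684282943/13841287201 ≈ 941.36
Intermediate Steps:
f(y, J) = -33/5 + y/5 (f(y, J) = -6 + (y - 3)/5 = -6 + (-3 + y)/5 = -6 + (-⅗ + y/5) = -33/5 + y/5)
D(p) = 4 (D(p) = 3 + (⅓)*3 = 3 + 1 = 4)
h(N) = -46875/117649 (h(N) = -3/(4 + (-33/5 + (⅕)*6))⁶ = -3/(4 + (-33/5 + 6/5))⁶ = -3/(4 - 27/5)⁶ = -3*((1/(-7/5))²)³ = -3*((-5/7)²)³ = -3*(25/49)³ = -3*15625/117649 = -46875/117649)
(h(-4) + 2)²*(48 + 319) = (-46875/117649 + 2)²*(48 + 319) = (188423/117649)²*367 = (35503226929/13841287201)*367 = 13029684282943/13841287201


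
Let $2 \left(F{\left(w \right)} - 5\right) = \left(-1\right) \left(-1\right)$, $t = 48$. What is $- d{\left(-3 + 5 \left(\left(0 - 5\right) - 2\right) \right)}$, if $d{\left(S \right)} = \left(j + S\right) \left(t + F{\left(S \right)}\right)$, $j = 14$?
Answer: $1284$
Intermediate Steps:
$F{\left(w \right)} = \frac{11}{2}$ ($F{\left(w \right)} = 5 + \frac{\left(-1\right) \left(-1\right)}{2} = 5 + \frac{1}{2} \cdot 1 = 5 + \frac{1}{2} = \frac{11}{2}$)
$d{\left(S \right)} = 749 + \frac{107 S}{2}$ ($d{\left(S \right)} = \left(14 + S\right) \left(48 + \frac{11}{2}\right) = \left(14 + S\right) \frac{107}{2} = 749 + \frac{107 S}{2}$)
$- d{\left(-3 + 5 \left(\left(0 - 5\right) - 2\right) \right)} = - (749 + \frac{107 \left(-3 + 5 \left(\left(0 - 5\right) - 2\right)\right)}{2}) = - (749 + \frac{107 \left(-3 + 5 \left(-5 - 2\right)\right)}{2}) = - (749 + \frac{107 \left(-3 + 5 \left(-7\right)\right)}{2}) = - (749 + \frac{107 \left(-3 - 35\right)}{2}) = - (749 + \frac{107}{2} \left(-38\right)) = - (749 - 2033) = \left(-1\right) \left(-1284\right) = 1284$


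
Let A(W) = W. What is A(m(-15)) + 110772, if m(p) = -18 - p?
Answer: 110769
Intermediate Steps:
A(m(-15)) + 110772 = (-18 - 1*(-15)) + 110772 = (-18 + 15) + 110772 = -3 + 110772 = 110769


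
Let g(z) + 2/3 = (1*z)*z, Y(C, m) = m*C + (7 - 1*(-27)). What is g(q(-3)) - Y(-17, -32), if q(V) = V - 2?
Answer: -1661/3 ≈ -553.67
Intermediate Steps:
Y(C, m) = 34 + C*m (Y(C, m) = C*m + (7 + 27) = C*m + 34 = 34 + C*m)
q(V) = -2 + V
g(z) = -2/3 + z**2 (g(z) = -2/3 + (1*z)*z = -2/3 + z*z = -2/3 + z**2)
g(q(-3)) - Y(-17, -32) = (-2/3 + (-2 - 3)**2) - (34 - 17*(-32)) = (-2/3 + (-5)**2) - (34 + 544) = (-2/3 + 25) - 1*578 = 73/3 - 578 = -1661/3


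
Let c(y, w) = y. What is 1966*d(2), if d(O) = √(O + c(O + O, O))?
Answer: 1966*√6 ≈ 4815.7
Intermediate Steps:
d(O) = √3*√O (d(O) = √(O + (O + O)) = √(O + 2*O) = √(3*O) = √3*√O)
1966*d(2) = 1966*(√3*√2) = 1966*√6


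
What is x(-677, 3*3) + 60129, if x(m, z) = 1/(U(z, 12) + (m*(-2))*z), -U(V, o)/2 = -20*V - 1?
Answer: 754498693/12548 ≈ 60129.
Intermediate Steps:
U(V, o) = 2 + 40*V (U(V, o) = -2*(-20*V - 1) = -2*(-1 - 20*V) = 2 + 40*V)
x(m, z) = 1/(2 + 40*z - 2*m*z) (x(m, z) = 1/((2 + 40*z) + (m*(-2))*z) = 1/((2 + 40*z) + (-2*m)*z) = 1/((2 + 40*z) - 2*m*z) = 1/(2 + 40*z - 2*m*z))
x(-677, 3*3) + 60129 = 1/(2*(1 + 20*(3*3) - 1*(-677)*3*3)) + 60129 = 1/(2*(1 + 20*9 - 1*(-677)*9)) + 60129 = 1/(2*(1 + 180 + 6093)) + 60129 = (½)/6274 + 60129 = (½)*(1/6274) + 60129 = 1/12548 + 60129 = 754498693/12548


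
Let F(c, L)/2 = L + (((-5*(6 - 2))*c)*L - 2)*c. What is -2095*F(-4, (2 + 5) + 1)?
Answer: 10659360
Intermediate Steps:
F(c, L) = 2*L + 2*c*(-2 - 20*L*c) (F(c, L) = 2*(L + (((-5*(6 - 2))*c)*L - 2)*c) = 2*(L + (((-5*4)*c)*L - 2)*c) = 2*(L + ((-20*c)*L - 2)*c) = 2*(L + (-20*L*c - 2)*c) = 2*(L + (-2 - 20*L*c)*c) = 2*(L + c*(-2 - 20*L*c)) = 2*L + 2*c*(-2 - 20*L*c))
-2095*F(-4, (2 + 5) + 1) = -2095*(-4*(-4) + 2*((2 + 5) + 1) - 40*((2 + 5) + 1)*(-4)**2) = -2095*(16 + 2*(7 + 1) - 40*(7 + 1)*16) = -2095*(16 + 2*8 - 40*8*16) = -2095*(16 + 16 - 5120) = -2095*(-5088) = 10659360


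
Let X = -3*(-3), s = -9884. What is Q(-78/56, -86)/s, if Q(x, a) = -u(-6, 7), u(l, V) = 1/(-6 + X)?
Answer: 1/29652 ≈ 3.3725e-5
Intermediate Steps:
X = 9
u(l, V) = ⅓ (u(l, V) = 1/(-6 + 9) = 1/3 = ⅓)
Q(x, a) = -⅓ (Q(x, a) = -1*⅓ = -⅓)
Q(-78/56, -86)/s = -⅓/(-9884) = -⅓*(-1/9884) = 1/29652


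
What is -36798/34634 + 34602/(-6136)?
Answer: -356049549/53128556 ≈ -6.7017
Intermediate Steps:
-36798/34634 + 34602/(-6136) = -36798*1/34634 + 34602*(-1/6136) = -18399/17317 - 17301/3068 = -356049549/53128556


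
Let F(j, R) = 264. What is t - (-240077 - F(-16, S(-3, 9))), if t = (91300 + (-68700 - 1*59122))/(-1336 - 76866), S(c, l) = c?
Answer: 9397591702/39101 ≈ 2.4034e+5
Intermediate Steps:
t = 18261/39101 (t = (91300 + (-68700 - 59122))/(-78202) = (91300 - 127822)*(-1/78202) = -36522*(-1/78202) = 18261/39101 ≈ 0.46702)
t - (-240077 - F(-16, S(-3, 9))) = 18261/39101 - (-240077 - 1*264) = 18261/39101 - (-240077 - 264) = 18261/39101 - 1*(-240341) = 18261/39101 + 240341 = 9397591702/39101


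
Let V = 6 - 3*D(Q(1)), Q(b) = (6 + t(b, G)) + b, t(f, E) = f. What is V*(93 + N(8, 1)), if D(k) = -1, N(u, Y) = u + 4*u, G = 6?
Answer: 1197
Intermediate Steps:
N(u, Y) = 5*u
Q(b) = 6 + 2*b (Q(b) = (6 + b) + b = 6 + 2*b)
V = 9 (V = 6 - 3*(-1) = 6 + 3 = 9)
V*(93 + N(8, 1)) = 9*(93 + 5*8) = 9*(93 + 40) = 9*133 = 1197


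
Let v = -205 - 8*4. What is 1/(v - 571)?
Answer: -1/808 ≈ -0.0012376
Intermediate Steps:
v = -237 (v = -205 - 32 = -237)
1/(v - 571) = 1/(-237 - 571) = 1/(-808) = -1/808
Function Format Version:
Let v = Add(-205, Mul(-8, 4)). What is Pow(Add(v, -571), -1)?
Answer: Rational(-1, 808) ≈ -0.0012376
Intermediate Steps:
v = -237 (v = Add(-205, -32) = -237)
Pow(Add(v, -571), -1) = Pow(Add(-237, -571), -1) = Pow(-808, -1) = Rational(-1, 808)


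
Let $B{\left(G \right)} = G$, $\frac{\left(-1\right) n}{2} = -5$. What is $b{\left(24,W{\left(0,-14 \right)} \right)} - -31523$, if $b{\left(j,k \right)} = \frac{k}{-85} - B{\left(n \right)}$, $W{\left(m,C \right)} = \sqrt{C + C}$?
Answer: $31513 - \frac{2 i \sqrt{7}}{85} \approx 31513.0 - 0.062253 i$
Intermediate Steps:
$n = 10$ ($n = \left(-2\right) \left(-5\right) = 10$)
$W{\left(m,C \right)} = \sqrt{2} \sqrt{C}$ ($W{\left(m,C \right)} = \sqrt{2 C} = \sqrt{2} \sqrt{C}$)
$b{\left(j,k \right)} = -10 - \frac{k}{85}$ ($b{\left(j,k \right)} = \frac{k}{-85} - 10 = k \left(- \frac{1}{85}\right) - 10 = - \frac{k}{85} - 10 = -10 - \frac{k}{85}$)
$b{\left(24,W{\left(0,-14 \right)} \right)} - -31523 = \left(-10 - \frac{\sqrt{2} \sqrt{-14}}{85}\right) - -31523 = \left(-10 - \frac{\sqrt{2} i \sqrt{14}}{85}\right) + 31523 = \left(-10 - \frac{2 i \sqrt{7}}{85}\right) + 31523 = 31513 - \frac{2 i \sqrt{7}}{85}$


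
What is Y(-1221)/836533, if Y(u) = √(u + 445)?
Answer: 2*I*√194/836533 ≈ 3.33e-5*I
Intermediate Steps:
Y(u) = √(445 + u)
Y(-1221)/836533 = √(445 - 1221)/836533 = √(-776)*(1/836533) = (2*I*√194)*(1/836533) = 2*I*√194/836533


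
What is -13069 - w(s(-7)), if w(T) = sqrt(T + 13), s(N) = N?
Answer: -13069 - sqrt(6) ≈ -13071.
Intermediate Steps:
w(T) = sqrt(13 + T)
-13069 - w(s(-7)) = -13069 - sqrt(13 - 7) = -13069 - sqrt(6)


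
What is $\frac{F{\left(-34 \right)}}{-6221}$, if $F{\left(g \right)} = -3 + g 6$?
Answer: $\frac{207}{6221} \approx 0.033274$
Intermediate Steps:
$F{\left(g \right)} = -3 + 6 g$
$\frac{F{\left(-34 \right)}}{-6221} = \frac{-3 + 6 \left(-34\right)}{-6221} = \left(-3 - 204\right) \left(- \frac{1}{6221}\right) = \left(-207\right) \left(- \frac{1}{6221}\right) = \frac{207}{6221}$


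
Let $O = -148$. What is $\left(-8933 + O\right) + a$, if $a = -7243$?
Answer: $-16324$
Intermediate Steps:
$\left(-8933 + O\right) + a = \left(-8933 - 148\right) - 7243 = -9081 - 7243 = -16324$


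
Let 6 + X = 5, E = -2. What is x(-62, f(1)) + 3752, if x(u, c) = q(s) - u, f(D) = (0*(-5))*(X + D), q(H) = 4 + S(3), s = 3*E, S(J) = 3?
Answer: 3821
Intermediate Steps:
X = -1 (X = -6 + 5 = -1)
s = -6 (s = 3*(-2) = -6)
q(H) = 7 (q(H) = 4 + 3 = 7)
f(D) = 0 (f(D) = (0*(-5))*(-1 + D) = 0*(-1 + D) = 0)
x(u, c) = 7 - u
x(-62, f(1)) + 3752 = (7 - 1*(-62)) + 3752 = (7 + 62) + 3752 = 69 + 3752 = 3821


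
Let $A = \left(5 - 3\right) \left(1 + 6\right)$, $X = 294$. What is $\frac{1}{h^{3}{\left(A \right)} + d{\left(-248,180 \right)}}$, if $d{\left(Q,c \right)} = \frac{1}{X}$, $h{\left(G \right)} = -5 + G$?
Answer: $\frac{294}{214327} \approx 0.0013717$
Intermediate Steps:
$A = 14$ ($A = 2 \cdot 7 = 14$)
$d{\left(Q,c \right)} = \frac{1}{294}$
$\frac{1}{h^{3}{\left(A \right)} + d{\left(-248,180 \right)}} = \frac{1}{\left(-5 + 14\right)^{3} + \frac{1}{294}} = \frac{1}{9^{3} + \frac{1}{294}} = \frac{1}{729 + \frac{1}{294}} = \frac{1}{\frac{214327}{294}} = \frac{294}{214327}$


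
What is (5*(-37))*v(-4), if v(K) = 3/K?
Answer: 555/4 ≈ 138.75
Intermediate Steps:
(5*(-37))*v(-4) = (5*(-37))*(3/(-4)) = -555*(-1)/4 = -185*(-3/4) = 555/4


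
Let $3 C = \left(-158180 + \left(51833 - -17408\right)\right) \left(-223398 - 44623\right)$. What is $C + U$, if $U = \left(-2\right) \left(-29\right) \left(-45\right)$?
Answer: $\frac{23837511889}{3} \approx 7.9458 \cdot 10^{9}$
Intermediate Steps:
$C = \frac{23837519719}{3}$ ($C = \frac{\left(-158180 + \left(51833 - -17408\right)\right) \left(-223398 - 44623\right)}{3} = \frac{\left(-158180 + \left(51833 + 17408\right)\right) \left(-268021\right)}{3} = \frac{\left(-158180 + 69241\right) \left(-268021\right)}{3} = \frac{\left(-88939\right) \left(-268021\right)}{3} = \frac{1}{3} \cdot 23837519719 = \frac{23837519719}{3} \approx 7.9458 \cdot 10^{9}$)
$U = -2610$ ($U = 58 \left(-45\right) = -2610$)
$C + U = \frac{23837519719}{3} - 2610 = \frac{23837511889}{3}$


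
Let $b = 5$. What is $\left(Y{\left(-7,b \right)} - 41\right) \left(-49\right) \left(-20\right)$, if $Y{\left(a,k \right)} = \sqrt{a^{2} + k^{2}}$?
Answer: $-40180 + 980 \sqrt{74} \approx -31750.0$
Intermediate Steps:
$\left(Y{\left(-7,b \right)} - 41\right) \left(-49\right) \left(-20\right) = \left(\sqrt{\left(-7\right)^{2} + 5^{2}} - 41\right) \left(-49\right) \left(-20\right) = \left(\sqrt{49 + 25} - 41\right) \left(-49\right) \left(-20\right) = \left(\sqrt{74} - 41\right) \left(-49\right) \left(-20\right) = \left(-41 + \sqrt{74}\right) \left(-49\right) \left(-20\right) = \left(2009 - 49 \sqrt{74}\right) \left(-20\right) = -40180 + 980 \sqrt{74}$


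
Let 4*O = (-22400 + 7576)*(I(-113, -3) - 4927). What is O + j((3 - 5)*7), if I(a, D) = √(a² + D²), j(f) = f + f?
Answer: 18259434 - 3706*√12778 ≈ 1.7841e+7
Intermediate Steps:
j(f) = 2*f
I(a, D) = √(D² + a²)
O = 18259462 - 3706*√12778 (O = ((-22400 + 7576)*(√((-3)² + (-113)²) - 4927))/4 = (-14824*(√(9 + 12769) - 4927))/4 = (-14824*(√12778 - 4927))/4 = (-14824*(-4927 + √12778))/4 = (73037848 - 14824*√12778)/4 = 18259462 - 3706*√12778 ≈ 1.7841e+7)
O + j((3 - 5)*7) = (18259462 - 3706*√12778) + 2*((3 - 5)*7) = (18259462 - 3706*√12778) + 2*(-2*7) = (18259462 - 3706*√12778) + 2*(-14) = (18259462 - 3706*√12778) - 28 = 18259434 - 3706*√12778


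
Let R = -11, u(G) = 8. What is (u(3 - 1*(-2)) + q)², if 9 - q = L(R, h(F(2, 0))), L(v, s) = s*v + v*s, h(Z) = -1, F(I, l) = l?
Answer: 25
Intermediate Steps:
L(v, s) = 2*s*v (L(v, s) = s*v + s*v = 2*s*v)
q = -13 (q = 9 - 2*(-1)*(-11) = 9 - 1*22 = 9 - 22 = -13)
(u(3 - 1*(-2)) + q)² = (8 - 13)² = (-5)² = 25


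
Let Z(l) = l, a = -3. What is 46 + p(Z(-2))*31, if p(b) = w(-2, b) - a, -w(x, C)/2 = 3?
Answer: -47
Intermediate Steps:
w(x, C) = -6 (w(x, C) = -2*3 = -6)
p(b) = -3 (p(b) = -6 - 1*(-3) = -6 + 3 = -3)
46 + p(Z(-2))*31 = 46 - 3*31 = 46 - 93 = -47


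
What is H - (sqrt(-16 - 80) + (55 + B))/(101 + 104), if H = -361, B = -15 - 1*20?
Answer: -14805/41 - 4*I*sqrt(6)/205 ≈ -361.1 - 0.047795*I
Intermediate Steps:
B = -35 (B = -15 - 20 = -35)
H - (sqrt(-16 - 80) + (55 + B))/(101 + 104) = -361 - (sqrt(-16 - 80) + (55 - 35))/(101 + 104) = -361 - (sqrt(-96) + 20)/205 = -361 - (4*I*sqrt(6) + 20)/205 = -361 - (20 + 4*I*sqrt(6))/205 = -361 - (4/41 + 4*I*sqrt(6)/205) = -361 + (-4/41 - 4*I*sqrt(6)/205) = -14805/41 - 4*I*sqrt(6)/205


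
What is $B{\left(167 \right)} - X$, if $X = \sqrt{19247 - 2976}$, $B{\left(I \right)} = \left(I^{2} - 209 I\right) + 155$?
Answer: $-6859 - \sqrt{16271} \approx -6986.6$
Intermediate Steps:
$B{\left(I \right)} = 155 + I^{2} - 209 I$
$X = \sqrt{16271} \approx 127.56$
$B{\left(167 \right)} - X = \left(155 + 167^{2} - 34903\right) - \sqrt{16271} = \left(155 + 27889 - 34903\right) - \sqrt{16271} = -6859 - \sqrt{16271}$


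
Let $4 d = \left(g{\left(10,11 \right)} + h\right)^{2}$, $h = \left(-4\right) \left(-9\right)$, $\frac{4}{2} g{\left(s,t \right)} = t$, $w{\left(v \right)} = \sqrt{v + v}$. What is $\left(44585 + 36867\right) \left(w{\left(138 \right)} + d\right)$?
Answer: $\frac{140280707}{4} + 162904 \sqrt{69} \approx 3.6423 \cdot 10^{7}$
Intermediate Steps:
$w{\left(v \right)} = \sqrt{2} \sqrt{v}$ ($w{\left(v \right)} = \sqrt{2 v} = \sqrt{2} \sqrt{v}$)
$g{\left(s,t \right)} = \frac{t}{2}$
$h = 36$
$d = \frac{6889}{16}$ ($d = \frac{\left(\frac{1}{2} \cdot 11 + 36\right)^{2}}{4} = \frac{\left(\frac{11}{2} + 36\right)^{2}}{4} = \frac{\left(\frac{83}{2}\right)^{2}}{4} = \frac{1}{4} \cdot \frac{6889}{4} = \frac{6889}{16} \approx 430.56$)
$\left(44585 + 36867\right) \left(w{\left(138 \right)} + d\right) = \left(44585 + 36867\right) \left(\sqrt{2} \sqrt{138} + \frac{6889}{16}\right) = 81452 \left(2 \sqrt{69} + \frac{6889}{16}\right) = 81452 \left(\frac{6889}{16} + 2 \sqrt{69}\right) = \frac{140280707}{4} + 162904 \sqrt{69}$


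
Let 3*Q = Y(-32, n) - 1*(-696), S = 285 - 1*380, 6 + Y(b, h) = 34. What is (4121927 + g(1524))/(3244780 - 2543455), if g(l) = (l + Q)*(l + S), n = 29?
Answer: 3986753/420795 ≈ 9.4743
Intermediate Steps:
Y(b, h) = 28 (Y(b, h) = -6 + 34 = 28)
S = -95 (S = 285 - 380 = -95)
Q = 724/3 (Q = (28 - 1*(-696))/3 = (28 + 696)/3 = (⅓)*724 = 724/3 ≈ 241.33)
g(l) = (-95 + l)*(724/3 + l) (g(l) = (l + 724/3)*(l - 95) = (724/3 + l)*(-95 + l) = (-95 + l)*(724/3 + l))
(4121927 + g(1524))/(3244780 - 2543455) = (4121927 + (-68780/3 + 1524² + (439/3)*1524))/(3244780 - 2543455) = (4121927 + (-68780/3 + 2322576 + 223012))/701325 = (4121927 + 7567984/3)*(1/701325) = (19933765/3)*(1/701325) = 3986753/420795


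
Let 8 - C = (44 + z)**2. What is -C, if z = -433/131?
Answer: 28282273/17161 ≈ 1648.1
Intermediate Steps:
z = -433/131 (z = -433*1/131 = -433/131 ≈ -3.3053)
C = -28282273/17161 (C = 8 - (44 - 433/131)**2 = 8 - (5331/131)**2 = 8 - 1*28419561/17161 = 8 - 28419561/17161 = -28282273/17161 ≈ -1648.1)
-C = -1*(-28282273/17161) = 28282273/17161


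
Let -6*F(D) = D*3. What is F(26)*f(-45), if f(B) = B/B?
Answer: -13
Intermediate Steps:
F(D) = -D/2 (F(D) = -D*3/6 = -D/2)
f(B) = 1
F(26)*f(-45) = -½*26*1 = -13*1 = -13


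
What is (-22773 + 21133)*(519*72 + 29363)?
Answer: -109438840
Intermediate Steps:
(-22773 + 21133)*(519*72 + 29363) = -1640*(37368 + 29363) = -1640*66731 = -109438840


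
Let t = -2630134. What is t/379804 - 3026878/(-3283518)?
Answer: -1871617989875/311773317618 ≈ -6.0031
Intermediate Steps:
t/379804 - 3026878/(-3283518) = -2630134/379804 - 3026878/(-3283518) = -2630134*1/379804 - 3026878*(-1/3283518) = -1315067/189902 + 1513439/1641759 = -1871617989875/311773317618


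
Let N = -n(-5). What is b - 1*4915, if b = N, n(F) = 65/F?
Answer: -4902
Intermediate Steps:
N = 13 (N = -65/(-5) = -65*(-1)/5 = -1*(-13) = 13)
b = 13
b - 1*4915 = 13 - 1*4915 = 13 - 4915 = -4902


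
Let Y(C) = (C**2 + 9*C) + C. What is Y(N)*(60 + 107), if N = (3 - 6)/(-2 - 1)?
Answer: 1837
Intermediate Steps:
N = 1 (N = -3/(-3) = -3*(-1/3) = 1)
Y(C) = C**2 + 10*C
Y(N)*(60 + 107) = (1*(10 + 1))*(60 + 107) = (1*11)*167 = 11*167 = 1837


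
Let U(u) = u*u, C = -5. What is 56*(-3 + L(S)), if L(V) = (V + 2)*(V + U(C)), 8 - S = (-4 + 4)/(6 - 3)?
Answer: 18312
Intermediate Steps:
U(u) = u²
S = 8 (S = 8 - (-4 + 4)/(6 - 3) = 8 - 0/3 = 8 - 1*0 = 8 + 0 = 8)
L(V) = (2 + V)*(25 + V) (L(V) = (V + 2)*(V + (-5)²) = (2 + V)*(V + 25) = (2 + V)*(25 + V))
56*(-3 + L(S)) = 56*(-3 + (50 + 8² + 27*8)) = 56*(-3 + (50 + 64 + 216)) = 56*(-3 + 330) = 56*327 = 18312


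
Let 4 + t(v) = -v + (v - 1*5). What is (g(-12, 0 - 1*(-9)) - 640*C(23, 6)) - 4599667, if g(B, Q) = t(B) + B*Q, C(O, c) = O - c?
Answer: -4610664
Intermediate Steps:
t(v) = -9 (t(v) = -4 + (-v + (v - 1*5)) = -4 + (-v + (v - 5)) = -4 + (-v + (-5 + v)) = -4 - 5 = -9)
g(B, Q) = -9 + B*Q
(g(-12, 0 - 1*(-9)) - 640*C(23, 6)) - 4599667 = ((-9 - 12*(0 - 1*(-9))) - 640*(23 - 1*6)) - 4599667 = ((-9 - 12*(0 + 9)) - 640*(23 - 6)) - 4599667 = ((-9 - 12*9) - 640*17) - 4599667 = ((-9 - 108) - 10880) - 4599667 = (-117 - 10880) - 4599667 = -10997 - 4599667 = -4610664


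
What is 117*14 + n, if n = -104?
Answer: 1534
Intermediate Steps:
117*14 + n = 117*14 - 104 = 1638 - 104 = 1534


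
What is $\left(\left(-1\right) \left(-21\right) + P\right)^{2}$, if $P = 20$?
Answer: $1681$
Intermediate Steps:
$\left(\left(-1\right) \left(-21\right) + P\right)^{2} = \left(\left(-1\right) \left(-21\right) + 20\right)^{2} = \left(21 + 20\right)^{2} = 41^{2} = 1681$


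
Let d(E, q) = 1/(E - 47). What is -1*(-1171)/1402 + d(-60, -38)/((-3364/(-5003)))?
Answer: 207242451/252323548 ≈ 0.82134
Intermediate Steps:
d(E, q) = 1/(-47 + E)
-1*(-1171)/1402 + d(-60, -38)/((-3364/(-5003))) = -1*(-1171)/1402 + 1/((-47 - 60)*((-3364/(-5003)))) = 1171*(1/1402) + 1/((-107)*((-3364*(-1/5003)))) = 1171/1402 - 1/(107*3364/5003) = 1171/1402 - 1/107*5003/3364 = 1171/1402 - 5003/359948 = 207242451/252323548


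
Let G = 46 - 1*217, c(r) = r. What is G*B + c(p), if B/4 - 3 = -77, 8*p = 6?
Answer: 202467/4 ≈ 50617.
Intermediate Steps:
p = ¾ (p = (⅛)*6 = ¾ ≈ 0.75000)
B = -296 (B = 12 + 4*(-77) = 12 - 308 = -296)
G = -171 (G = 46 - 217 = -171)
G*B + c(p) = -171*(-296) + ¾ = 50616 + ¾ = 202467/4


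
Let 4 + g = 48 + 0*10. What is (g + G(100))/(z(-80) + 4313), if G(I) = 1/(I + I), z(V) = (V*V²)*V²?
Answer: -8801/655359137400 ≈ -1.3429e-8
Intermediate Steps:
g = 44 (g = -4 + (48 + 0*10) = -4 + (48 + 0) = -4 + 48 = 44)
z(V) = V⁵ (z(V) = V³*V² = V⁵)
G(I) = 1/(2*I)
(g + G(100))/(z(-80) + 4313) = (44 + (½)/100)/((-80)⁵ + 4313) = (44 + (½)*(1/100))/(-3276800000 + 4313) = (44 + 1/200)/(-3276795687) = (8801/200)*(-1/3276795687) = -8801/655359137400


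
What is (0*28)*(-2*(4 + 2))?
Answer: 0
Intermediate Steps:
(0*28)*(-2*(4 + 2)) = 0*(-2*6) = 0*(-12) = 0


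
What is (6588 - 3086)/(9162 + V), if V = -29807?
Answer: -3502/20645 ≈ -0.16963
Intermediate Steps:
(6588 - 3086)/(9162 + V) = (6588 - 3086)/(9162 - 29807) = 3502/(-20645) = 3502*(-1/20645) = -3502/20645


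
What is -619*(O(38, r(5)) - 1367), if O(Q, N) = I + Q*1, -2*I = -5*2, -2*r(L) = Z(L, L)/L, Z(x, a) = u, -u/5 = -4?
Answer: 819556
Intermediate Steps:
u = 20 (u = -5*(-4) = 20)
Z(x, a) = 20
r(L) = -10/L
I = 5 (I = -(-5)*2/2 = -½*(-10) = 5)
O(Q, N) = 5 + Q (O(Q, N) = 5 + Q*1 = 5 + Q)
-619*(O(38, r(5)) - 1367) = -619*((5 + 38) - 1367) = -619*(43 - 1367) = -619*(-1324) = 819556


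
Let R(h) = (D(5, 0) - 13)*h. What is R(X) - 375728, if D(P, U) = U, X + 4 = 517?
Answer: -382397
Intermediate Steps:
X = 513 (X = -4 + 517 = 513)
R(h) = -13*h (R(h) = (0 - 13)*h = -13*h)
R(X) - 375728 = -13*513 - 375728 = -6669 - 375728 = -382397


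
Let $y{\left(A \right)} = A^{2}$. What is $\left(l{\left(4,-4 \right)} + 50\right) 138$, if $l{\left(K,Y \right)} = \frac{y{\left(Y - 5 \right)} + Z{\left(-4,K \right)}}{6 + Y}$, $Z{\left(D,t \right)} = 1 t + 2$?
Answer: $12903$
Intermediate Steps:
$Z{\left(D,t \right)} = 2 + t$ ($Z{\left(D,t \right)} = t + 2 = 2 + t$)
$l{\left(K,Y \right)} = \frac{2 + K + \left(-5 + Y\right)^{2}}{6 + Y}$ ($l{\left(K,Y \right)} = \frac{\left(Y - 5\right)^{2} + \left(2 + K\right)}{6 + Y} = \frac{\left(-5 + Y\right)^{2} + \left(2 + K\right)}{6 + Y} = \frac{2 + K + \left(-5 + Y\right)^{2}}{6 + Y}$)
$\left(l{\left(4,-4 \right)} + 50\right) 138 = \left(\frac{2 + 4 + \left(-5 - 4\right)^{2}}{6 - 4} + 50\right) 138 = \left(\frac{2 + 4 + \left(-9\right)^{2}}{2} + 50\right) 138 = \left(\frac{2 + 4 + 81}{2} + 50\right) 138 = \left(\frac{1}{2} \cdot 87 + 50\right) 138 = \left(\frac{87}{2} + 50\right) 138 = \frac{187}{2} \cdot 138 = 12903$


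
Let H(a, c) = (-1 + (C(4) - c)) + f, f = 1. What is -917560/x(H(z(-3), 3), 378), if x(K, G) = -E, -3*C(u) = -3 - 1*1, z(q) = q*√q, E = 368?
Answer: 114695/46 ≈ 2493.4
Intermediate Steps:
z(q) = q^(3/2)
C(u) = 4/3 (C(u) = -(-3 - 1*1)/3 = -(-3 - 1)/3 = -⅓*(-4) = 4/3)
H(a, c) = 4/3 - c (H(a, c) = (-1 + (4/3 - c)) + 1 = (⅓ - c) + 1 = 4/3 - c)
x(K, G) = -368 (x(K, G) = -1*368 = -368)
-917560/x(H(z(-3), 3), 378) = -917560/(-368) = -917560*(-1/368) = 114695/46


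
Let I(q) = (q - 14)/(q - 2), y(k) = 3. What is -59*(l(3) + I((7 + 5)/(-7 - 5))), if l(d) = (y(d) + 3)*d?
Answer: -1357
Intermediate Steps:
I(q) = (-14 + q)/(-2 + q)
l(d) = 6*d (l(d) = (3 + 3)*d = 6*d)
-59*(l(3) + I((7 + 5)/(-7 - 5))) = -59*(6*3 + (-14 + (7 + 5)/(-7 - 5))/(-2 + (7 + 5)/(-7 - 5))) = -59*(18 + (-14 + 12/(-12))/(-2 + 12/(-12))) = -59*(18 + (-14 + 12*(-1/12))/(-2 + 12*(-1/12))) = -59*(18 + (-14 - 1)/(-2 - 1)) = -59*(18 - 15/(-3)) = -59*(18 - 1/3*(-15)) = -59*(18 + 5) = -59*23 = -1357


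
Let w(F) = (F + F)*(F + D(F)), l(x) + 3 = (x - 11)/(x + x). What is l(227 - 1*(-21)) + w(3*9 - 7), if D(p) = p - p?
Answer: 395549/496 ≈ 797.48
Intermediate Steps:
D(p) = 0
l(x) = -3 + (-11 + x)/(2*x) (l(x) = -3 + (x - 11)/(x + x) = -3 + (-11 + x)/((2*x)) = -3 + (-11 + x)*(1/(2*x)) = -3 + (-11 + x)/(2*x))
w(F) = 2*F² (w(F) = (F + F)*(F + 0) = (2*F)*F = 2*F²)
l(227 - 1*(-21)) + w(3*9 - 7) = (-11 - 5*(227 - 1*(-21)))/(2*(227 - 1*(-21))) + 2*(3*9 - 7)² = (-11 - 5*(227 + 21))/(2*(227 + 21)) + 2*(27 - 7)² = (½)*(-11 - 5*248)/248 + 2*20² = (½)*(1/248)*(-11 - 1240) + 2*400 = (½)*(1/248)*(-1251) + 800 = -1251/496 + 800 = 395549/496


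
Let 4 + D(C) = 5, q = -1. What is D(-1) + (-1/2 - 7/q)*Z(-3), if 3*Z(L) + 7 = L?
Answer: -62/3 ≈ -20.667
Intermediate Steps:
Z(L) = -7/3 + L/3
D(C) = 1 (D(C) = -4 + 5 = 1)
D(-1) + (-1/2 - 7/q)*Z(-3) = 1 + (-1/2 - 7/(-1))*(-7/3 + (⅓)*(-3)) = 1 + (-1*½ - 7*(-1))*(-7/3 - 1) = 1 + (-½ + 7)*(-10/3) = 1 + (13/2)*(-10/3) = 1 - 65/3 = -62/3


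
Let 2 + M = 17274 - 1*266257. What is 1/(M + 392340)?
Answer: 1/143355 ≈ 6.9757e-6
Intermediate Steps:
M = -248985 (M = -2 + (17274 - 1*266257) = -2 + (17274 - 266257) = -2 - 248983 = -248985)
1/(M + 392340) = 1/(-248985 + 392340) = 1/143355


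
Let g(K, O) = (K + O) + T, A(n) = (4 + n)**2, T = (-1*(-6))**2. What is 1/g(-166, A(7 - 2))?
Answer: -1/49 ≈ -0.020408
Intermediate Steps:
T = 36 (T = 6**2 = 36)
g(K, O) = 36 + K + O (g(K, O) = (K + O) + 36 = 36 + K + O)
1/g(-166, A(7 - 2)) = 1/(36 - 166 + (4 + (7 - 2))**2) = 1/(36 - 166 + (4 + 5)**2) = 1/(36 - 166 + 9**2) = 1/(36 - 166 + 81) = 1/(-49) = -1/49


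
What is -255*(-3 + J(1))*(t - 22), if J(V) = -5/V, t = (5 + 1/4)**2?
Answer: 22695/2 ≈ 11348.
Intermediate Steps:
t = 441/16 (t = (5 + 1*(1/4))**2 = (5 + 1/4)**2 = (21/4)**2 = 441/16 ≈ 27.563)
-255*(-3 + J(1))*(t - 22) = -255*(-3 - 5/1)*(441/16 - 22) = -255*(-3 - 5*1)*89/16 = -255*(-3 - 5)*89/16 = -(-2040)*89/16 = -255*(-89/2) = 22695/2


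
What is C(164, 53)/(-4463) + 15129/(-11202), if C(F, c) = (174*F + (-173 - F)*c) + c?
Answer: -62565261/16664842 ≈ -3.7543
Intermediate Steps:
C(F, c) = c + 174*F + c*(-173 - F) (C(F, c) = (174*F + c*(-173 - F)) + c = c + 174*F + c*(-173 - F))
C(164, 53)/(-4463) + 15129/(-11202) = (-172*53 + 174*164 - 1*164*53)/(-4463) + 15129/(-11202) = (-9116 + 28536 - 8692)*(-1/4463) + 15129*(-1/11202) = 10728*(-1/4463) - 5043/3734 = -10728/4463 - 5043/3734 = -62565261/16664842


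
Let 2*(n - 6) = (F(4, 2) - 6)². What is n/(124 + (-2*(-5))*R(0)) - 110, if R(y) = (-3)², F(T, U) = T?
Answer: -11766/107 ≈ -109.96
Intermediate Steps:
R(y) = 9
n = 8 (n = 6 + (4 - 6)²/2 = 6 + (½)*(-2)² = 6 + (½)*4 = 6 + 2 = 8)
n/(124 + (-2*(-5))*R(0)) - 110 = 8/(124 - 2*(-5)*9) - 110 = 8/(124 + 10*9) - 110 = 8/(124 + 90) - 110 = 8/214 - 110 = (1/214)*8 - 110 = 4/107 - 110 = -11766/107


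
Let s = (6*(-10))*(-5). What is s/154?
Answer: 150/77 ≈ 1.9481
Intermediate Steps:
s = 300 (s = -60*(-5) = 300)
s/154 = 300/154 = 300*(1/154) = 150/77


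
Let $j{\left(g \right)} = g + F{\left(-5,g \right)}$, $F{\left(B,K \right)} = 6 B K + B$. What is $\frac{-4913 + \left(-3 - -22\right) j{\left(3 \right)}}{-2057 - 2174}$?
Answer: $\frac{6661}{4231} \approx 1.5743$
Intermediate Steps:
$F{\left(B,K \right)} = B + 6 B K$ ($F{\left(B,K \right)} = 6 B K + B = B + 6 B K$)
$j{\left(g \right)} = -5 - 29 g$ ($j{\left(g \right)} = g - 5 \left(1 + 6 g\right) = g - \left(5 + 30 g\right) = -5 - 29 g$)
$\frac{-4913 + \left(-3 - -22\right) j{\left(3 \right)}}{-2057 - 2174} = \frac{-4913 + \left(-3 - -22\right) \left(-5 - 87\right)}{-2057 - 2174} = \frac{-4913 + \left(-3 + 22\right) \left(-5 - 87\right)}{-4231} = \left(-4913 + 19 \left(-92\right)\right) \left(- \frac{1}{4231}\right) = \left(-4913 - 1748\right) \left(- \frac{1}{4231}\right) = \left(-6661\right) \left(- \frac{1}{4231}\right) = \frac{6661}{4231}$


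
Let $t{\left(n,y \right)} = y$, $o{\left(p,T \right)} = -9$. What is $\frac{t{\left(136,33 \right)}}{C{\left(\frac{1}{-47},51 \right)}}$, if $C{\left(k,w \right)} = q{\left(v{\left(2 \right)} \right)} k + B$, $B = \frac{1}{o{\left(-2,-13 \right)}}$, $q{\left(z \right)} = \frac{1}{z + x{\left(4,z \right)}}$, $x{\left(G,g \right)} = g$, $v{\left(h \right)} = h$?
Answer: $- \frac{55836}{197} \approx -283.43$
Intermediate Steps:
$q{\left(z \right)} = \frac{1}{2 z}$ ($q{\left(z \right)} = \frac{1}{z + z} = \frac{1}{2 z}$)
$B = - \frac{1}{9}$ ($B = \frac{1}{-9} = - \frac{1}{9} \approx -0.11111$)
$C{\left(k,w \right)} = - \frac{1}{9} + \frac{k}{4}$ ($C{\left(k,w \right)} = \frac{1}{2 \cdot 2} k - \frac{1}{9} = \frac{1}{2} \cdot \frac{1}{2} k - \frac{1}{9} = \frac{k}{4} - \frac{1}{9} = - \frac{1}{9} + \frac{k}{4}$)
$\frac{t{\left(136,33 \right)}}{C{\left(\frac{1}{-47},51 \right)}} = \frac{33}{- \frac{1}{9} + \frac{1}{4 \left(-47\right)}} = \frac{33}{- \frac{1}{9} + \frac{1}{4} \left(- \frac{1}{47}\right)} = \frac{33}{- \frac{1}{9} - \frac{1}{188}} = \frac{33}{- \frac{197}{1692}} = 33 \left(- \frac{1692}{197}\right) = - \frac{55836}{197}$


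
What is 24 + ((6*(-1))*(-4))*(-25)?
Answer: -576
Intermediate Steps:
24 + ((6*(-1))*(-4))*(-25) = 24 - 6*(-4)*(-25) = 24 + 24*(-25) = 24 - 600 = -576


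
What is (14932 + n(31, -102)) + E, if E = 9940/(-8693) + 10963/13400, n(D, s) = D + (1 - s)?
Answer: 1754943194559/116486200 ≈ 15066.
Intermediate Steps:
n(D, s) = 1 + D - s
E = -37894641/116486200 (E = 9940*(-1/8693) + 10963*(1/13400) = -9940/8693 + 10963/13400 = -37894641/116486200 ≈ -0.32531)
(14932 + n(31, -102)) + E = (14932 + (1 + 31 - 1*(-102))) - 37894641/116486200 = (14932 + (1 + 31 + 102)) - 37894641/116486200 = (14932 + 134) - 37894641/116486200 = 15066 - 37894641/116486200 = 1754943194559/116486200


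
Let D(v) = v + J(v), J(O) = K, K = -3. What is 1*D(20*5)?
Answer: 97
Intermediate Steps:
J(O) = -3
D(v) = -3 + v (D(v) = v - 3 = -3 + v)
1*D(20*5) = 1*(-3 + 20*5) = 1*(-3 + 100) = 1*97 = 97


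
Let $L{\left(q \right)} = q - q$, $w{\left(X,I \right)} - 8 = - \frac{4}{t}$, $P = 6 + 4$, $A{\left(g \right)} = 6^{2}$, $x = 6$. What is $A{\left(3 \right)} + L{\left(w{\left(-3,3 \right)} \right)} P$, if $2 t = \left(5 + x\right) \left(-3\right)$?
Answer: $36$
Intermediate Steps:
$t = - \frac{33}{2}$ ($t = \frac{\left(5 + 6\right) \left(-3\right)}{2} = \frac{11 \left(-3\right)}{2} = \frac{1}{2} \left(-33\right) = - \frac{33}{2} \approx -16.5$)
$A{\left(g \right)} = 36$
$P = 10$
$w{\left(X,I \right)} = \frac{272}{33}$ ($w{\left(X,I \right)} = 8 - \frac{4}{- \frac{33}{2}} = 8 - - \frac{8}{33} = 8 + \frac{8}{33} = \frac{272}{33}$)
$L{\left(q \right)} = 0$
$A{\left(3 \right)} + L{\left(w{\left(-3,3 \right)} \right)} P = 36 + 0 \cdot 10 = 36 + 0 = 36$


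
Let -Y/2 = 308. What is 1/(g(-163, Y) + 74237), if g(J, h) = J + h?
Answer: 1/73458 ≈ 1.3613e-5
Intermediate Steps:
Y = -616 (Y = -2*308 = -616)
1/(g(-163, Y) + 74237) = 1/((-163 - 616) + 74237) = 1/(-779 + 74237) = 1/73458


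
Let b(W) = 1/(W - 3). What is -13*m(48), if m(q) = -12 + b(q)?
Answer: 7007/45 ≈ 155.71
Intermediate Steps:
b(W) = 1/(-3 + W)
m(q) = -12 + 1/(-3 + q)
-13*m(48) = -13*(37 - 12*48)/(-3 + 48) = -13*(37 - 576)/45 = -13*(-539)/45 = -13*(-539/45) = 7007/45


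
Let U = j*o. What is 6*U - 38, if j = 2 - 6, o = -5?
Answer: 82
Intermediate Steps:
j = -4
U = 20 (U = -4*(-5) = 20)
6*U - 38 = 6*20 - 38 = 120 - 38 = 82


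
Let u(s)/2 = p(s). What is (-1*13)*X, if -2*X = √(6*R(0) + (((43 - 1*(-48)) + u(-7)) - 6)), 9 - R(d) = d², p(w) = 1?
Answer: 13*√141/2 ≈ 77.183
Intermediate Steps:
u(s) = 2 (u(s) = 2*1 = 2)
R(d) = 9 - d²
X = -√141/2 (X = -√(6*(9 - 1*0²) + (((43 - 1*(-48)) + 2) - 6))/2 = -√(6*(9 - 1*0) + (((43 + 48) + 2) - 6))/2 = -√(6*(9 + 0) + ((91 + 2) - 6))/2 = -√(6*9 + (93 - 6))/2 = -√(54 + 87)/2 = -√141/2 ≈ -5.9372)
(-1*13)*X = (-1*13)*(-√141/2) = -(-13)*√141/2 = 13*√141/2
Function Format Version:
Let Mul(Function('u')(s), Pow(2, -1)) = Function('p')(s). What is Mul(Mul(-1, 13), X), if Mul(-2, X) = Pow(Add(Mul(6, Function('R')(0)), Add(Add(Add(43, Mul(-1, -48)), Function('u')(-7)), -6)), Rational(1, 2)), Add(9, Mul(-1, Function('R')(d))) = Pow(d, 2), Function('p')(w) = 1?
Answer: Mul(Rational(13, 2), Pow(141, Rational(1, 2))) ≈ 77.183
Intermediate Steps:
Function('u')(s) = 2 (Function('u')(s) = Mul(2, 1) = 2)
Function('R')(d) = Add(9, Mul(-1, Pow(d, 2)))
X = Mul(Rational(-1, 2), Pow(141, Rational(1, 2))) (X = Mul(Rational(-1, 2), Pow(Add(Mul(6, Add(9, Mul(-1, Pow(0, 2)))), Add(Add(Add(43, Mul(-1, -48)), 2), -6)), Rational(1, 2))) = Mul(Rational(-1, 2), Pow(Add(Mul(6, Add(9, Mul(-1, 0))), Add(Add(Add(43, 48), 2), -6)), Rational(1, 2))) = Mul(Rational(-1, 2), Pow(Add(Mul(6, Add(9, 0)), Add(Add(91, 2), -6)), Rational(1, 2))) = Mul(Rational(-1, 2), Pow(Add(Mul(6, 9), Add(93, -6)), Rational(1, 2))) = Mul(Rational(-1, 2), Pow(Add(54, 87), Rational(1, 2))) = Mul(Rational(-1, 2), Pow(141, Rational(1, 2))) ≈ -5.9372)
Mul(Mul(-1, 13), X) = Mul(Mul(-1, 13), Mul(Rational(-1, 2), Pow(141, Rational(1, 2)))) = Mul(-13, Mul(Rational(-1, 2), Pow(141, Rational(1, 2)))) = Mul(Rational(13, 2), Pow(141, Rational(1, 2)))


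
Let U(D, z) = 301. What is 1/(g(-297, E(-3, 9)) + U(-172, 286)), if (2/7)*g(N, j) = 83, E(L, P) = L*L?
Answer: 2/1183 ≈ 0.0016906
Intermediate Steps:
E(L, P) = L²
g(N, j) = 581/2 (g(N, j) = (7/2)*83 = 581/2)
1/(g(-297, E(-3, 9)) + U(-172, 286)) = 1/(581/2 + 301) = 1/(1183/2) = 2/1183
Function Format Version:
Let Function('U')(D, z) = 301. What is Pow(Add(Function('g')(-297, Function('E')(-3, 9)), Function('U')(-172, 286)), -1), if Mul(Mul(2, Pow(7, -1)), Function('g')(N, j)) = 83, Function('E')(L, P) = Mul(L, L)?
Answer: Rational(2, 1183) ≈ 0.0016906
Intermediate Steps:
Function('E')(L, P) = Pow(L, 2)
Function('g')(N, j) = Rational(581, 2) (Function('g')(N, j) = Mul(Rational(7, 2), 83) = Rational(581, 2))
Pow(Add(Function('g')(-297, Function('E')(-3, 9)), Function('U')(-172, 286)), -1) = Pow(Add(Rational(581, 2), 301), -1) = Pow(Rational(1183, 2), -1) = Rational(2, 1183)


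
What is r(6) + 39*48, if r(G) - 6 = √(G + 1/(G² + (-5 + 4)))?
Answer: 1878 + √7385/35 ≈ 1880.5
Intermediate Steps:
r(G) = 6 + √(G + 1/(-1 + G²)) (r(G) = 6 + √(G + 1/(G² + (-5 + 4))) = 6 + √(G + 1/(G² - 1)) = 6 + √(G + 1/(-1 + G²)))
r(6) + 39*48 = (6 + √((1 + 6³ - 1*6)/(-1 + 6²))) + 39*48 = (6 + √((1 + 216 - 6)/(-1 + 36))) + 1872 = (6 + √(211/35)) + 1872 = (6 + √7385/35) + 1872 = 1878 + √7385/35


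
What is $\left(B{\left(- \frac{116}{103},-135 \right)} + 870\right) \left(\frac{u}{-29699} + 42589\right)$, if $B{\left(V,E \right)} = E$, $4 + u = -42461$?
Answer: $\frac{929696484360}{29699} \approx 3.1304 \cdot 10^{7}$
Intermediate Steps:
$u = -42465$ ($u = -4 - 42461 = -42465$)
$\left(B{\left(- \frac{116}{103},-135 \right)} + 870\right) \left(\frac{u}{-29699} + 42589\right) = \left(-135 + 870\right) \left(- \frac{42465}{-29699} + 42589\right) = 735 \left(\left(-42465\right) \left(- \frac{1}{29699}\right) + 42589\right) = 735 \left(\frac{42465}{29699} + 42589\right) = 735 \cdot \frac{1264893176}{29699} = \frac{929696484360}{29699}$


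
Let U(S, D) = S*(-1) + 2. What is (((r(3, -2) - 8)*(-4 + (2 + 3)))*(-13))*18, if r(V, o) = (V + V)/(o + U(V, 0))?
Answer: 2340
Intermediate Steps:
U(S, D) = 2 - S (U(S, D) = -S + 2 = 2 - S)
r(V, o) = 2*V/(2 + o - V) (r(V, o) = (V + V)/(o + (2 - V)) = (2*V)/(2 + o - V) = 2*V/(2 + o - V))
(((r(3, -2) - 8)*(-4 + (2 + 3)))*(-13))*18 = (((2*3/(2 - 2 - 1*3) - 8)*(-4 + (2 + 3)))*(-13))*18 = (((2*3/(2 - 2 - 3) - 8)*(-4 + 5))*(-13))*18 = (((2*3/(-3) - 8)*1)*(-13))*18 = (((2*3*(-⅓) - 8)*1)*(-13))*18 = (((-2 - 8)*1)*(-13))*18 = (-10*1*(-13))*18 = -10*(-13)*18 = 130*18 = 2340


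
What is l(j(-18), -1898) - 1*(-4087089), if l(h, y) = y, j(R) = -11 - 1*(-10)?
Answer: 4085191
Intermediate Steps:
j(R) = -1 (j(R) = -11 + 10 = -1)
l(j(-18), -1898) - 1*(-4087089) = -1898 - 1*(-4087089) = -1898 + 4087089 = 4085191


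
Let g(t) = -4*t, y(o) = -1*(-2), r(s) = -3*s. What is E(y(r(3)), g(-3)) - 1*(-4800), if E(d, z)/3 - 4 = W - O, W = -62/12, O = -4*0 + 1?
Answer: 9587/2 ≈ 4793.5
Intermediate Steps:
O = 1 (O = 0 + 1 = 1)
y(o) = 2
W = -31/6 (W = -62*1/12 = -31/6 ≈ -5.1667)
E(d, z) = -13/2 (E(d, z) = 12 + 3*(-31/6 - 1*1) = 12 + 3*(-31/6 - 1) = 12 + 3*(-37/6) = 12 - 37/2 = -13/2)
E(y(r(3)), g(-3)) - 1*(-4800) = -13/2 - 1*(-4800) = -13/2 + 4800 = 9587/2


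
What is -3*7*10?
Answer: -210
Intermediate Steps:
-3*7*10 = -21*10 = -210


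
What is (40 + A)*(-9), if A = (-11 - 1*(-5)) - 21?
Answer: -117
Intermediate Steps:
A = -27 (A = (-11 + 5) - 21 = -6 - 21 = -27)
(40 + A)*(-9) = (40 - 27)*(-9) = 13*(-9) = -117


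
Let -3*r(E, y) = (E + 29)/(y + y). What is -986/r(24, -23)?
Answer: -136068/53 ≈ -2567.3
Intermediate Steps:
r(E, y) = -(29 + E)/(6*y) (r(E, y) = -(E + 29)/(3*(y + y)) = -(29 + E)/(3*(2*y)) = -(29 + E)*1/(2*y)/3 = -(29 + E)/(6*y))
-986/r(24, -23) = -986*(-138/(-29 - 1*24)) = -986*(-138/(-29 - 24)) = -986/((1/6)*(-1/23)*(-53)) = -986/53/138 = -986*138/53 = -136068/53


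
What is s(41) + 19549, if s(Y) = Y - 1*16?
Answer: 19574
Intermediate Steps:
s(Y) = -16 + Y (s(Y) = Y - 16 = -16 + Y)
s(41) + 19549 = (-16 + 41) + 19549 = 25 + 19549 = 19574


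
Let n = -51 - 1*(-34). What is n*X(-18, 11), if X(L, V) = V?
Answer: -187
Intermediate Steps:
n = -17 (n = -51 + 34 = -17)
n*X(-18, 11) = -17*11 = -187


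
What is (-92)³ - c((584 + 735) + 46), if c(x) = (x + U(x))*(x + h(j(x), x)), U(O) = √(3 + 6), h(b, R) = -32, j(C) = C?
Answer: -2602232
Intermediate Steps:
U(O) = 3 (U(O) = √9 = 3)
c(x) = (-32 + x)*(3 + x) (c(x) = (x + 3)*(x - 32) = (3 + x)*(-32 + x) = (-32 + x)*(3 + x))
(-92)³ - c((584 + 735) + 46) = (-92)³ - (-96 + ((584 + 735) + 46)² - 29*((584 + 735) + 46)) = -778688 - (-96 + (1319 + 46)² - 29*(1319 + 46)) = -778688 - (-96 + 1365² - 29*1365) = -778688 - (-96 + 1863225 - 39585) = -778688 - 1*1823544 = -778688 - 1823544 = -2602232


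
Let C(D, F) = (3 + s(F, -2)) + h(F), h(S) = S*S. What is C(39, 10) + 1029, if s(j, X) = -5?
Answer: 1127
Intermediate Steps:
h(S) = S²
C(D, F) = -2 + F² (C(D, F) = (3 - 5) + F² = -2 + F²)
C(39, 10) + 1029 = (-2 + 10²) + 1029 = (-2 + 100) + 1029 = 98 + 1029 = 1127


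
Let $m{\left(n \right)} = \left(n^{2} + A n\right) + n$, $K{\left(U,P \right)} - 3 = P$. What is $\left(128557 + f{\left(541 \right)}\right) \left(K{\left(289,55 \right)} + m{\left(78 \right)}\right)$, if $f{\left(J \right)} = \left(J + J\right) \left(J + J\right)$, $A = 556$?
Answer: $64428746228$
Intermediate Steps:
$K{\left(U,P \right)} = 3 + P$
$f{\left(J \right)} = 4 J^{2}$ ($f{\left(J \right)} = 2 J 2 J = 4 J^{2}$)
$m{\left(n \right)} = n^{2} + 557 n$ ($m{\left(n \right)} = \left(n^{2} + 556 n\right) + n = n^{2} + 557 n$)
$\left(128557 + f{\left(541 \right)}\right) \left(K{\left(289,55 \right)} + m{\left(78 \right)}\right) = \left(128557 + 4 \cdot 541^{2}\right) \left(\left(3 + 55\right) + 78 \left(557 + 78\right)\right) = \left(128557 + 4 \cdot 292681\right) \left(58 + 78 \cdot 635\right) = \left(128557 + 1170724\right) \left(58 + 49530\right) = 1299281 \cdot 49588 = 64428746228$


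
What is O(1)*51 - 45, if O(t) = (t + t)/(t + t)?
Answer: 6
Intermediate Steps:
O(t) = 1 (O(t) = (2*t)/((2*t)) = (2*t)*(1/(2*t)) = 1)
O(1)*51 - 45 = 1*51 - 45 = 51 - 45 = 6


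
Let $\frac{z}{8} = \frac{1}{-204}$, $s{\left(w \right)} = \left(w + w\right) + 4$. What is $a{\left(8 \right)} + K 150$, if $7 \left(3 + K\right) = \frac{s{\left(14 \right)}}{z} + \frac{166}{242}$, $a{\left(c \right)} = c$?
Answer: $- \frac{15172324}{847} \approx -17913.0$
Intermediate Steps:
$s{\left(w \right)} = 4 + 2 w$ ($s{\left(w \right)} = 2 w + 4 = 4 + 2 w$)
$z = - \frac{2}{51}$ ($z = \frac{8}{-204} = 8 \left(- \frac{1}{204}\right) = - \frac{2}{51} \approx -0.039216$)
$K = - \frac{101194}{847}$ ($K = -3 + \frac{\frac{4 + 2 \cdot 14}{- \frac{2}{51}} + \frac{166}{242}}{7} = -3 + \frac{\left(4 + 28\right) \left(- \frac{51}{2}\right) + 166 \cdot \frac{1}{242}}{7} = -3 + \frac{32 \left(- \frac{51}{2}\right) + \frac{83}{121}}{7} = -3 + \frac{-816 + \frac{83}{121}}{7} = -3 + \frac{1}{7} \left(- \frac{98653}{121}\right) = -3 - \frac{98653}{847} = - \frac{101194}{847} \approx -119.47$)
$a{\left(8 \right)} + K 150 = 8 - \frac{15179100}{847} = - \frac{15172324}{847}$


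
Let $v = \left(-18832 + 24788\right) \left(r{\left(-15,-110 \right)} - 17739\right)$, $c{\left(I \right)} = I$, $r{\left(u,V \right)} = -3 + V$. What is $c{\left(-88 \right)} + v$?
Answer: $-106326600$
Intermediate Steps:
$v = -106326512$ ($v = \left(-18832 + 24788\right) \left(\left(-3 - 110\right) - 17739\right) = 5956 \left(-113 - 17739\right) = 5956 \left(-17852\right) = -106326512$)
$c{\left(-88 \right)} + v = -88 - 106326512 = -106326600$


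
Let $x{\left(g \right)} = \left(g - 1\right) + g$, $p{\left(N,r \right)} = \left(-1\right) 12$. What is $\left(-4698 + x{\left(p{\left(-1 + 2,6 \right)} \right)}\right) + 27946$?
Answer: $23223$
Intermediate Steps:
$p{\left(N,r \right)} = -12$
$x{\left(g \right)} = -1 + 2 g$ ($x{\left(g \right)} = \left(-1 + g\right) + g = -1 + 2 g$)
$\left(-4698 + x{\left(p{\left(-1 + 2,6 \right)} \right)}\right) + 27946 = \left(-4698 + \left(-1 + 2 \left(-12\right)\right)\right) + 27946 = \left(-4698 - 25\right) + 27946 = -4723 + 27946 = 23223$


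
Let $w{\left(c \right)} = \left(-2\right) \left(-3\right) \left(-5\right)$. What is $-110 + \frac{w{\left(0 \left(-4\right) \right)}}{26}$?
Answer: $- \frac{1445}{13} \approx -111.15$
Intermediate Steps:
$w{\left(c \right)} = -30$ ($w{\left(c \right)} = 6 \left(-5\right) = -30$)
$-110 + \frac{w{\left(0 \left(-4\right) \right)}}{26} = -110 - \frac{30}{26} = -110 - \frac{15}{13} = - \frac{1445}{13}$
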